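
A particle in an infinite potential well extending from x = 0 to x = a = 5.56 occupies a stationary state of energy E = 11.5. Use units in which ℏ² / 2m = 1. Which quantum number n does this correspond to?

n = 6

For an infinite well E_n = n²π²ℏ²/(2ma²), so n = (a/πℏ)√(2mE).
n = (5.56/π) × √(2 × 0.5 × 11.5) = 6.002 → n = 6.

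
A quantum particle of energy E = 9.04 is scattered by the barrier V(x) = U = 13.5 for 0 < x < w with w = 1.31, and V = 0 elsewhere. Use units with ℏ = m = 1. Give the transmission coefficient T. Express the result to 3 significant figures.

T = 0.00141

E < U: inside the barrier ψ ∝ e^{±κx} with κ = √(2m(U − E))/ℏ = 2.987.
κw = 3.912, sinh(κw) = 25.00.
Matching ψ, ψ′ at both faces gives T = [1 + U² sinh²(κw) / (4E(U − E))]⁻¹ = 1/707.4 = 0.00141.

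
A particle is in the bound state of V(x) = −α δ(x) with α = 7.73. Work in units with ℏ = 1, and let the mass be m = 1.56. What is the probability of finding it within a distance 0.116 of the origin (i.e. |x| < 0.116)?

The normalised bound state is ψ = √κ e^{−κ|x|} with κ = mα/ℏ² = 12.06.
P(|x| < d) = ∫_{−d}^{d} κ e^{−2κ|x|} dx = 1 − e^{−2κd} = 1 − e^{−2.798} = 0.9390.

P = 0.939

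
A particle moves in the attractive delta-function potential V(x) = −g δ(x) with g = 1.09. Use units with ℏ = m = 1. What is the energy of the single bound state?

The bound state is ψ(x) = √κ e^{−κ|x|}. The derivative jump ψ'(0⁺) − ψ'(0⁻) = −(2mg/ℏ²)ψ(0) fixes κ = mg/ℏ² = 1.090.
Then E = −ℏ²κ²/(2m) = −mg²/(2ℏ²) = -0.5941.

E = -0.594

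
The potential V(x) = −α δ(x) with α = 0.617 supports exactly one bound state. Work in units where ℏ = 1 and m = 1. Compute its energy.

The bound state is ψ(x) = √κ e^{−κ|x|}. The derivative jump ψ'(0⁺) − ψ'(0⁻) = −(2mα/ℏ²)ψ(0) fixes κ = mα/ℏ² = 0.6170.
Then E = −ℏ²κ²/(2m) = −mα²/(2ℏ²) = -0.1903.

E = -0.190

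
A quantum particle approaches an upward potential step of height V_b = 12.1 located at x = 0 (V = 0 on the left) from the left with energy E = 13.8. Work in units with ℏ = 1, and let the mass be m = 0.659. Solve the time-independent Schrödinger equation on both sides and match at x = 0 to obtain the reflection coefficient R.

R = 0.231

On each side the TISE gives plane waves with k = √(2m(E − V))/ℏ: k₁ = √(2·0.659·13.8) = 4.265, k₂ = √(2·0.659·1.7) = 1.497.
Matching ψ and ψ′ at x = 0 gives r = (k₁ − k₂)/(k₁ + k₂), so R = r² = 0.2308 and T = 1 − R = 0.7692.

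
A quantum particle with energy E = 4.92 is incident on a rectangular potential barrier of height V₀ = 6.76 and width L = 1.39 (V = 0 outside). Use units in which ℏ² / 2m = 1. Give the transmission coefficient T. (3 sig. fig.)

T = 0.0710

E < V₀: inside the barrier ψ ∝ e^{±κx} with κ = √(2m(V₀ − E))/ℏ = 1.356.
κL = 1.885, sinh(κL) = 3.219.
Matching ψ, ψ′ at both faces gives T = [1 + V₀² sinh²(κL) / (4E(V₀ − E))]⁻¹ = 1/14.08 = 0.0710.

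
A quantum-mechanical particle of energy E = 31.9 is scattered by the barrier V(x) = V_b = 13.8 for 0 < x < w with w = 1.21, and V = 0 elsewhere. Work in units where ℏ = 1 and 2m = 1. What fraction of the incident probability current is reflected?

E > V_b: inside the barrier k₂ = √(2m(E − V_b))/ℏ = 4.254, k₂w = 5.148.
T = [1 + V_b² sin²(k₂w) / (4E(E − V_b))]⁻¹ = 1/1.068 = 0.937.
R = 1 − T = 0.0635.

R = 0.0635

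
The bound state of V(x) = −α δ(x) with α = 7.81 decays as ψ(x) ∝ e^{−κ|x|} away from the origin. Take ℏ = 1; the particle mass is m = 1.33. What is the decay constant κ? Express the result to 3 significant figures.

Integrating the TISE across x = 0 gives the cusp condition ψ'(0⁺) − ψ'(0⁻) = −(2mα/ℏ²)ψ(0).
With ψ ∝ e^{−κ|x|} this yields −2κ = −2mα/ℏ², so κ = mα/ℏ² = 10.39.

κ = 10.4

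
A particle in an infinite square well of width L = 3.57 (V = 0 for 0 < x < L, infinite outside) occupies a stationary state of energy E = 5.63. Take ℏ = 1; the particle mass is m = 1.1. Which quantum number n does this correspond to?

n = 4

From E_n = n²π²ℏ²/(2mL²) invert to n = √(2mL²E)/(πℏ).
n = (3.57/π) × √(2 × 1.1 × 5.63) = 3.999 → n = 4.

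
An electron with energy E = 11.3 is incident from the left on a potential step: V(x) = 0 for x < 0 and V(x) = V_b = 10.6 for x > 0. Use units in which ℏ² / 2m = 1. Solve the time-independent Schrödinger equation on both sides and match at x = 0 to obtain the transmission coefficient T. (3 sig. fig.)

T = 0.638

The wavenumbers are k₁ = √(2mE)/ℏ = 3.362 on the left and k₂ = √(2m(E − V_b))/ℏ = 0.8367 on the right.
Matching ψ and ψ′ at x = 0 gives r = (k₁ − k₂)/(k₁ + k₂), so R = r² = 0.3617 and T = 1 − R = 0.6383.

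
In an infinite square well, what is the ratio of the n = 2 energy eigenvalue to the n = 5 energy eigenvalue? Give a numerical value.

E_n = n²π²ℏ²/(2mL²) so the ratio is n₂²/n₁² = 4/25 = 0.16.

0.16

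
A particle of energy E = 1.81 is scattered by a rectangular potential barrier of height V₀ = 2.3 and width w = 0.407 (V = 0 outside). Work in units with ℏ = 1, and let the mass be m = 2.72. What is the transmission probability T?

T = 0.568

Since E < V₀ the interior solution is evanescent with decay constant κ = √(2m(V₀ − E))/ℏ = 1.633.
κw = 0.6645, sinh(κw) = 0.7145.
The exact tunnelling result is T⁻¹ = 1 + V₀² sinh²(κw) / [4E(V₀ − E)] = 1.761, so T = 0.568.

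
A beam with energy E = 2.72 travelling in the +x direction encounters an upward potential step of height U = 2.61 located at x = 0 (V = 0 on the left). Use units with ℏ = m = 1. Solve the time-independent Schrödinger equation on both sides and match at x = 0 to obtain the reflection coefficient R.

On each side the TISE gives plane waves with k = √(2m(E − V))/ℏ: k₁ = √(2·1·2.72) = 2.332, k₂ = √(2·1·0.11) = 0.4690.
Continuity of ψ and ψ′ at the step yields the reflection amplitude r = (k₁ − k₂)/(k₁ + k₂) = 0.6651; thus R = |r|² = 0.4424, T = 0.5576.

R = 0.442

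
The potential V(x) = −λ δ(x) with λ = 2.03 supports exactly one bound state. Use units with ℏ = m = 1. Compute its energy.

E = -2.06

For x ≠ 0 the bound state is ψ ∝ e^{−κ|x|}; integrating the TISE across the delta gives the cusp condition 2κ = 2mλ/ℏ², so κ = 2.030.
Then E = −ℏ²κ²/(2m) = −mλ²/(2ℏ²) = -2.060.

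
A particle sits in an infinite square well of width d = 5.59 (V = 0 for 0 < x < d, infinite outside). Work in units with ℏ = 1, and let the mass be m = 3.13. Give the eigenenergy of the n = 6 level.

E = 1.82

Requiring ψ(0) = ψ(d) = 0 quantises k = nπ/d, hence E_n = ℏ²k²/2m = n²π²ℏ²/(2md²).
E_6 = 6² × π² / (2 × 3.13 × 5.59²) = 1.816.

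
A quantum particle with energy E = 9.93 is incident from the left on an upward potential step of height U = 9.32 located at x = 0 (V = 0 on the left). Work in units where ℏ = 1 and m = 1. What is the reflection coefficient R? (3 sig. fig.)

On each side the TISE gives plane waves with k = √(2m(E − V))/ℏ: k₁ = √(2·1·9.93) = 4.456, k₂ = √(2·1·0.61) = 1.105.
Matching ψ and ψ′ at x = 0 gives r = (k₁ − k₂)/(k₁ + k₂), so R = r² = 0.3633 and T = 1 − R = 0.6367.

R = 0.363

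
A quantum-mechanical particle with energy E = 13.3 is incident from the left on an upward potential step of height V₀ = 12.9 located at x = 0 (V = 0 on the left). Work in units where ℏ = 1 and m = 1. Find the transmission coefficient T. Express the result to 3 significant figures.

T = 0.504

On each side the TISE gives plane waves with k = √(2m(E − V))/ℏ: k₁ = √(2·1·13.3) = 5.158, k₂ = √(2·1·0.4) = 0.8944.
Matching ψ and ψ′ at x = 0 gives r = (k₁ − k₂)/(k₁ + k₂), so R = r² = 0.4962 and T = 1 − R = 0.5038.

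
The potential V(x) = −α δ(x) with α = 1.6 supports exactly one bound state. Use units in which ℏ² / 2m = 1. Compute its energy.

For x ≠ 0 the bound state is ψ ∝ e^{−κ|x|}; integrating the TISE across the delta gives the cusp condition 2κ = 2mα/ℏ², so κ = 0.8000.
Then E = −ℏ²κ²/(2m) = −mα²/(2ℏ²) = -0.6400.

E = -0.640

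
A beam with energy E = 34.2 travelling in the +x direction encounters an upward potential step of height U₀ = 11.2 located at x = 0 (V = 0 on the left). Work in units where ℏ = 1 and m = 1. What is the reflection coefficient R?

R = 0.00977

The wavenumbers are k₁ = √(2mE)/ℏ = 8.270 on the left and k₂ = √(2m(E − U₀))/ℏ = 6.782 on the right.
Matching ψ and ψ′ at x = 0 gives r = (k₁ − k₂)/(k₁ + k₂), so R = r² = 0.009773 and T = 1 − R = 0.9902.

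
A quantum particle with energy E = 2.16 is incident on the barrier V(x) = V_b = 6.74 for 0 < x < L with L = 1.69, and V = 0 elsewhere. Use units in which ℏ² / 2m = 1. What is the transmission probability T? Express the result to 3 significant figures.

T = 0.00251

Since E < V_b the interior solution is evanescent with decay constant κ = √(2m(V_b − E))/ℏ = 2.140.
κL = 3.617, sinh(κL) = 18.59.
Matching ψ, ψ′ at both faces gives T = [1 + V_b² sinh²(κL) / (4E(V_b − E))]⁻¹ = 1/397.9 = 0.00251.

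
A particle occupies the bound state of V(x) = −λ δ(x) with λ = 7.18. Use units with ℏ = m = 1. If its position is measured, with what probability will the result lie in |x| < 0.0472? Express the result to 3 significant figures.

The normalised bound state is ψ = √κ e^{−κ|x|} with κ = mλ/ℏ² = 7.180.
P(|x| < d) = ∫_{−d}^{d} κ e^{−2κ|x|} dx = 1 − e^{−2κd} = 1 − e^{−0.6778} = 0.4923.

P = 0.492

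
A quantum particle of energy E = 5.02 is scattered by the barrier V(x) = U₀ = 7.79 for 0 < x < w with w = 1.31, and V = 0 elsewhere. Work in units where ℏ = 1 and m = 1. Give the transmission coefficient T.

T = 0.00767

Since E < U₀ the interior solution is evanescent with decay constant κ = √(2m(U₀ − E))/ℏ = 2.354.
κw = 3.083, sinh(κw) = 10.89.
The exact tunnelling result is T⁻¹ = 1 + U₀² sinh²(κw) / [4E(U₀ − E)] = 130.5, so T = 0.00767.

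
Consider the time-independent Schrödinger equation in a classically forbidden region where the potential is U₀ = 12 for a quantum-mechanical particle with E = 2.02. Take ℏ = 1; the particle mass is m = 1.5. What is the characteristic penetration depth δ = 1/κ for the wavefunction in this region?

δ = 0.183

Since E < U₀ the TISE in this region is ψ'' = κ²ψ with κ = √(2m(U₀ − E))/ℏ.
κ = √(2 × 1.5 × 9.98) = 5.472. The penetration depth is δ = 1/κ = 0.183.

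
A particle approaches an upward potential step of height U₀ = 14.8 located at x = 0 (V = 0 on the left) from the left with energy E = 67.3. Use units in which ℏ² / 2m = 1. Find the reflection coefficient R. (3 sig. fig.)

On each side the TISE gives plane waves with k = √(2m(E − V))/ℏ: k₁ = √(2·½·67.3) = 8.204, k₂ = √(2·½·52.5) = 7.246.
Continuity of ψ and ψ′ at the step yields the reflection amplitude r = (k₁ − k₂)/(k₁ + k₂) = 0.06201; thus R = |r|² = 0.003845, T = 0.9962.

R = 0.00384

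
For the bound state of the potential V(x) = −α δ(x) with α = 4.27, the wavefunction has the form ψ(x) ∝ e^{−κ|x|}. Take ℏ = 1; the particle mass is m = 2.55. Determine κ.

Integrating the TISE across x = 0 gives the cusp condition ψ'(0⁺) − ψ'(0⁻) = −(2mα/ℏ²)ψ(0).
With ψ ∝ e^{−κ|x|} this yields −2κ = −2mα/ℏ², so κ = mα/ℏ² = 10.89.

κ = 10.9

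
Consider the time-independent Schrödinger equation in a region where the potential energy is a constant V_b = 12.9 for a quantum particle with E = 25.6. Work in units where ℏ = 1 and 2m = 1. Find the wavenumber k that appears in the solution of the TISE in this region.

With E > V_b the solution is oscillatory, ψ ∝ e^{±ikx} with k = √(2m(E − V_b))/ℏ.
k = √(2 × 0.5 × 12.7) = 3.564.

k = 3.56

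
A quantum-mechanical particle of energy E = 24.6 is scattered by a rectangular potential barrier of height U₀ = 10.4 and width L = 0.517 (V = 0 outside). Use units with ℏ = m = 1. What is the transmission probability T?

T = 0.989

Above the barrier the interior wavenumber is k₂ = √(2m(E − U₀))/ℏ = 5.329, giving phase k₂L = 2.755.
Matching at both interfaces gives T⁻¹ = 1 + U₀² sin²(k₂L) / [4E(E − U₀)] = 1.011, hence T = 0.989.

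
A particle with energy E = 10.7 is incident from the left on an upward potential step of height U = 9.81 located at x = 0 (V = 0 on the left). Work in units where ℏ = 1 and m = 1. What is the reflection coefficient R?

R = 0.305

The wavenumbers are k₁ = √(2mE)/ℏ = 4.626 on the left and k₂ = √(2m(E − U))/ℏ = 1.334 on the right.
Continuity of ψ and ψ′ at the step yields the reflection amplitude r = (k₁ − k₂)/(k₁ + k₂) = 0.5523; thus R = |r|² = 0.3050, T = 0.6950.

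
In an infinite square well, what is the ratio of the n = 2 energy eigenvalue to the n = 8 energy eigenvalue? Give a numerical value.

0.0625

E_n = n²π²ℏ²/(2mL²) so the ratio is n₂²/n₁² = 4/64 = 0.0625.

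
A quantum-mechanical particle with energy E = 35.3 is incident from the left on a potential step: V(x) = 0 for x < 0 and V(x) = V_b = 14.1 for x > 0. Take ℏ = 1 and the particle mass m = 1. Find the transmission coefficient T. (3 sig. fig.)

On each side the TISE gives plane waves with k = √(2m(E − V))/ℏ: k₁ = √(2·1·35.3) = 8.402, k₂ = √(2·1·21.2) = 6.512.
Matching ψ and ψ′ at x = 0 gives r = (k₁ − k₂)/(k₁ + k₂), so R = r² = 0.01607 and T = 1 − R = 0.9839.

T = 0.984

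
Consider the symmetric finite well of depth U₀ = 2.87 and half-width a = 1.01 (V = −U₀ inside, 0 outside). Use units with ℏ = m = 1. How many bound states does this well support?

Define the well-strength parameter z₀ = (a/ℏ)√(2mU₀) = 1.01 × √(2·1·2.87) = 2.420.
A new bound state (alternating even/odd) appears each time z₀ passes a multiple of π/2, so N = ⌊2z₀/π⌋ + 1 = ⌊1.540⌋ + 1 = 2.

N = 2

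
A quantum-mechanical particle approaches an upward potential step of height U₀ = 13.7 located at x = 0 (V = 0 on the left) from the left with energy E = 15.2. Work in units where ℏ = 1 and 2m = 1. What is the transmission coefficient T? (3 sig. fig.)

On each side the TISE gives plane waves with k = √(2m(E − V))/ℏ: k₁ = √(2·½·15.2) = 3.899, k₂ = √(2·½·1.5) = 1.225.
Matching ψ and ψ′ at x = 0 gives r = (k₁ − k₂)/(k₁ + k₂), so R = r² = 0.2724 and T = 1 − R = 0.7276.

T = 0.728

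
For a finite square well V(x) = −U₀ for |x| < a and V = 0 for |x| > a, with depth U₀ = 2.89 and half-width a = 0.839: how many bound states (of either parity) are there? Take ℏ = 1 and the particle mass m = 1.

N = 2

Define the well-strength parameter z₀ = (a/ℏ)√(2mU₀) = 0.839 × √(2·1·2.89) = 2.017.
A new bound state (alternating even/odd) appears each time z₀ passes a multiple of π/2, so N = ⌊2z₀/π⌋ + 1 = ⌊1.284⌋ + 1 = 2.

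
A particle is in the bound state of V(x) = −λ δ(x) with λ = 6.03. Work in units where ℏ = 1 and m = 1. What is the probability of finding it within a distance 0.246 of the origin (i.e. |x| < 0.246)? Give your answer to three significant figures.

P = 0.949

The normalised bound state is ψ = √κ e^{−κ|x|} with κ = mλ/ℏ² = 6.030.
P(|x| < d) = ∫_{−d}^{d} κ e^{−2κ|x|} dx = 1 − e^{−2κd} = 1 − e^{−2.967} = 0.9485.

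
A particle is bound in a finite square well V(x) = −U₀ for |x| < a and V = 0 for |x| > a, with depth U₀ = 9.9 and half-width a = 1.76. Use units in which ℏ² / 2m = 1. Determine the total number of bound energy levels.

N = 4

The dimensionless depth is z₀ = a√(2mU₀)/ℏ = 1.76 × √(9.900) = 5.538.
The even/odd transcendental equations gain one root per π/2 in z₀, giving N = 1 + ⌊2z₀/π⌋ = 1 + ⌊3.525⌋ = 4.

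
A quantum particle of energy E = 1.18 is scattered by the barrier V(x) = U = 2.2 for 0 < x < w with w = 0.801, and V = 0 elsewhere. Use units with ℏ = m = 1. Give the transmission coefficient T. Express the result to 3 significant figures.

T = 0.333

E < U: inside the barrier ψ ∝ e^{±κx} with κ = √(2m(U − E))/ℏ = 1.428.
κw = 1.144, sinh(κw) = 1.410.
The exact tunnelling result is T⁻¹ = 1 + U² sinh²(κw) / [4E(U − E)] = 3.000, so T = 0.333.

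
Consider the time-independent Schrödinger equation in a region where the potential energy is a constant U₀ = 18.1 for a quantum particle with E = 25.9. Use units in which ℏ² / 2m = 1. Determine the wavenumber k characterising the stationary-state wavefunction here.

k = 2.79

With E > U₀ the solution is oscillatory, ψ ∝ e^{±ikx} with k = √(2m(E − U₀))/ℏ.
k = √(2 × 0.5 × 7.8) = 2.793.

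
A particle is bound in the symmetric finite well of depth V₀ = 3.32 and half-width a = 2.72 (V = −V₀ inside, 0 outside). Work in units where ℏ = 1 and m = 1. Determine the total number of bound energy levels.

N = 5

Define the well-strength parameter z₀ = (a/ℏ)√(2mV₀) = 2.72 × √(2·1·3.32) = 7.009.
The even/odd transcendental equations gain one root per π/2 in z₀, giving N = 1 + ⌊2z₀/π⌋ = 1 + ⌊4.462⌋ = 5.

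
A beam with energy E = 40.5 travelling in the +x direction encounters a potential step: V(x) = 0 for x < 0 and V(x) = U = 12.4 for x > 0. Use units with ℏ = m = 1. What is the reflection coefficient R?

On each side the TISE gives plane waves with k = √(2m(E − V))/ℏ: k₁ = √(2·1·40.5) = 9.000, k₂ = √(2·1·28.1) = 7.497.
Matching ψ and ψ′ at x = 0 gives r = (k₁ − k₂)/(k₁ + k₂), so R = r² = 0.008305 and T = 1 − R = 0.9917.

R = 0.00830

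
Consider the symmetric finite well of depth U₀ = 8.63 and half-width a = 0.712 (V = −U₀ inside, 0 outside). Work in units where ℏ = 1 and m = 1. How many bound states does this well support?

N = 2

The dimensionless depth is z₀ = a√(2mU₀)/ℏ = 0.712 × √(17.26) = 2.958.
The even/odd transcendental equations gain one root per π/2 in z₀, giving N = 1 + ⌊2z₀/π⌋ = 1 + ⌊1.883⌋ = 2.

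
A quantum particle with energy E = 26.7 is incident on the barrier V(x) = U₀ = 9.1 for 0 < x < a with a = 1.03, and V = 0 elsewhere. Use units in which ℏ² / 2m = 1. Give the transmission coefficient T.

T = 0.964

Above the barrier the interior wavenumber is k₂ = √(2m(E − U₀))/ℏ = 4.195, giving phase k₂a = 4.321.
Matching at both interfaces gives T⁻¹ = 1 + U₀² sin²(k₂a) / [4E(E − U₀)] = 1.038, hence T = 0.964.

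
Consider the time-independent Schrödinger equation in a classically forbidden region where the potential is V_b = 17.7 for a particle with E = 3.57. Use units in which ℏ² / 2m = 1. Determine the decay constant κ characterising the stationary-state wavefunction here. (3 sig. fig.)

Since E < V_b the TISE in this region is ψ'' = κ²ψ with κ = √(2m(V_b − E))/ℏ.
κ = √(2 × 0.5 × 14.13) = 3.759.

κ = 3.76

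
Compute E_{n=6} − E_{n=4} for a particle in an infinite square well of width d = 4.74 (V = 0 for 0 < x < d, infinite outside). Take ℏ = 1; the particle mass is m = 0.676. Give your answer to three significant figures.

E_n = n²π²ℏ²/(2md²), so ΔE = (6² − 4²) π²ℏ²/(2md²).
ΔE = 20 × π² / (2 × 0.676 × 4.74²) = 6.498.

ΔE = 6.50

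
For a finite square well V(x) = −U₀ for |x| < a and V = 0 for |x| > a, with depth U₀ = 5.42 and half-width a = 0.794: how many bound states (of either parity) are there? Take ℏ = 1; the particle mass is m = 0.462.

The dimensionless depth is z₀ = a√(2mU₀)/ℏ = 0.794 × √(5.008) = 1.777.
A new bound state (alternating even/odd) appears each time z₀ passes a multiple of π/2, so N = ⌊2z₀/π⌋ + 1 = ⌊1.131⌋ + 1 = 2.

N = 2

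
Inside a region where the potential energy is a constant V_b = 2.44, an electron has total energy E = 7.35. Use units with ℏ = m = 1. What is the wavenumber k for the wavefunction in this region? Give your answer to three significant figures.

k = 3.13

With E > V_b the solution is oscillatory, ψ ∝ e^{±ikx} with k = √(2m(E − V_b))/ℏ.
k = √(2 × 1 × 4.91) = 3.134.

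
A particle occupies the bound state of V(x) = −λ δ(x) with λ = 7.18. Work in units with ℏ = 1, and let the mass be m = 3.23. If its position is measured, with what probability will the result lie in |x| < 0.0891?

The normalised bound state is ψ = √κ e^{−κ|x|} with κ = mλ/ℏ² = 23.19.
P(|x| < d) = ∫_{−d}^{d} κ e^{−2κ|x|} dx = 1 − e^{−2κd} = 1 − e^{−4.133} = 0.9840.

P = 0.984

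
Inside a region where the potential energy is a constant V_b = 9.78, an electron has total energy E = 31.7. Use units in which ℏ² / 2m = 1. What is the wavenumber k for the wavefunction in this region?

k = 4.68

With E > V_b the solution is oscillatory, ψ ∝ e^{±ikx} with k = √(2m(E − V_b))/ℏ.
k = √(2 × 0.5 × 21.92) = 4.682.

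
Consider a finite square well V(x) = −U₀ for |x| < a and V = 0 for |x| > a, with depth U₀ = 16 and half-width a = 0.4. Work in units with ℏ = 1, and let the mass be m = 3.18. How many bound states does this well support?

N = 3

Define the well-strength parameter z₀ = (a/ℏ)√(2mU₀) = 0.4 × √(2·3.18·16) = 4.035.
A new bound state (alternating even/odd) appears each time z₀ passes a multiple of π/2, so N = ⌊2z₀/π⌋ + 1 = ⌊2.569⌋ + 1 = 3.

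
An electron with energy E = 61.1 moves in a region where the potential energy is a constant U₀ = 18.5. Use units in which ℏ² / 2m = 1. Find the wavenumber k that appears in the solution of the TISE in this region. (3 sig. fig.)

With E > U₀ the solution is oscillatory, ψ ∝ e^{±ikx} with k = √(2m(E − U₀))/ℏ.
k = √(2 × 0.5 × 42.6) = 6.527.

k = 6.53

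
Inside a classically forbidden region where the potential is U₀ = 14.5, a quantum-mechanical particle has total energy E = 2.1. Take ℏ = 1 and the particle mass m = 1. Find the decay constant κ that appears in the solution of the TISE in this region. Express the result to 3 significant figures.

Since E < U₀ the TISE in this region is ψ'' = κ²ψ with κ = √(2m(U₀ − E))/ℏ.
κ = √(2 × 1 × 12.4) = 4.980.

κ = 4.98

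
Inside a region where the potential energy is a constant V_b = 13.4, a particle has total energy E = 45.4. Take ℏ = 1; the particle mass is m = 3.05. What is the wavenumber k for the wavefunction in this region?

k = 14.0

With E > V_b the solution is oscillatory, ψ ∝ e^{±ikx} with k = √(2m(E − V_b))/ℏ.
k = √(2 × 3.05 × 32) = 13.97.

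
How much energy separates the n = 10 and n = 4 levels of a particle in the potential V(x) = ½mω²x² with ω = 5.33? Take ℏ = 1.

E_n = ℏω(n + ½), so ΔE = (10 − 4) ℏω = 6 × 5.33 = 31.98.

ΔE = 32.0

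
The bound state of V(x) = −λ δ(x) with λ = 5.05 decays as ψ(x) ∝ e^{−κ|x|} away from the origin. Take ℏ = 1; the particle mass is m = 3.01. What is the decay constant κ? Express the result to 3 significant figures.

Integrating the TISE across x = 0 gives the cusp condition ψ'(0⁺) − ψ'(0⁻) = −(2mλ/ℏ²)ψ(0).
With ψ ∝ e^{−κ|x|} this yields −2κ = −2mλ/ℏ², so κ = mλ/ℏ² = 15.20.

κ = 15.2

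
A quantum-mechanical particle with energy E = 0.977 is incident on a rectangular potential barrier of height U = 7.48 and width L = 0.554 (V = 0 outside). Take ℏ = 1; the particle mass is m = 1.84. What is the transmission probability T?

T = 0.00805

Since E < U the interior solution is evanescent with decay constant κ = √(2m(U − E))/ℏ = 4.892.
κL = 2.710, sinh(κL) = 7.482.
The exact tunnelling result is T⁻¹ = 1 + U² sinh²(κL) / [4E(U − E)] = 124.3, so T = 0.00805.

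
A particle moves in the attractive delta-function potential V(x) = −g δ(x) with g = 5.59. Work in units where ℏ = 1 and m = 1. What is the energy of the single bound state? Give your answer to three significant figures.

E = -15.6

The bound state is ψ(x) = √κ e^{−κ|x|}. The derivative jump ψ'(0⁺) − ψ'(0⁻) = −(2mg/ℏ²)ψ(0) fixes κ = mg/ℏ² = 5.590.
Then E = −ℏ²κ²/(2m) = −mg²/(2ℏ²) = -15.62.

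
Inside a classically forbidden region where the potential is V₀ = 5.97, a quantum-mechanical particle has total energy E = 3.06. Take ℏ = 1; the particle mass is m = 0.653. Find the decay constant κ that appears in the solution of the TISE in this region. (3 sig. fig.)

Since E < V₀ the TISE in this region is ψ'' = κ²ψ with κ = √(2m(V₀ − E))/ℏ.
κ = √(2 × 0.653 × 2.91) = 1.949.

κ = 1.95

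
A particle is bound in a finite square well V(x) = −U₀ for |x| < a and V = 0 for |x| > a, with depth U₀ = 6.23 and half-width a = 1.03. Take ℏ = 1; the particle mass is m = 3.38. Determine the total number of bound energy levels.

N = 5

Define the well-strength parameter z₀ = (a/ℏ)√(2mU₀) = 1.03 × √(2·3.38·6.23) = 6.684.
The even/odd transcendental equations gain one root per π/2 in z₀, giving N = 1 + ⌊2z₀/π⌋ = 1 + ⌊4.255⌋ = 5.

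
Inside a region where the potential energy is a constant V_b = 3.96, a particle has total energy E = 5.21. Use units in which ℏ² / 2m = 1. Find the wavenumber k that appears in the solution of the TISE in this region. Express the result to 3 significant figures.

With E > V_b the solution is oscillatory, ψ ∝ e^{±ikx} with k = √(2m(E − V_b))/ℏ.
k = √(2 × 0.5 × 1.25) = 1.118.

k = 1.12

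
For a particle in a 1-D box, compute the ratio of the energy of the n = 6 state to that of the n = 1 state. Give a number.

Since E_n ∝ n², the ratio is (6/1)² = 36.

36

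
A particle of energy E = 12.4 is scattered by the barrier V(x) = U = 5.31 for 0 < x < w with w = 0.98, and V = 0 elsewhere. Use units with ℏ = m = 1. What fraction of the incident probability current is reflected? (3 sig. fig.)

R = 0.0213

Above the barrier the interior wavenumber is k₂ = √(2m(E − U))/ℏ = 3.766, giving phase k₂w = 3.690.
T = [1 + U² sin²(k₂w) / (4E(E − U))]⁻¹ = 1/1.022 = 0.979.
R = 1 − T = 0.0213.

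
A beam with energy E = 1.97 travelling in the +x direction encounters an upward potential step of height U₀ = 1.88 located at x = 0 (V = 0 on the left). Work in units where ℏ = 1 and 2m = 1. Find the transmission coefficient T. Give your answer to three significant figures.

T = 0.580

On each side the TISE gives plane waves with k = √(2m(E − V))/ℏ: k₁ = √(2·½·1.97) = 1.404, k₂ = √(2·½·0.09) = 0.3000.
Matching ψ and ψ′ at x = 0 gives r = (k₁ − k₂)/(k₁ + k₂), so R = r² = 0.4196 and T = 1 − R = 0.5804.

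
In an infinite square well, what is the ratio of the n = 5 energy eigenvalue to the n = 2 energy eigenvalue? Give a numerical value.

E_n = n²π²ℏ²/(2mL²) so the ratio is n₂²/n₁² = 25/4 = 6.25.

6.25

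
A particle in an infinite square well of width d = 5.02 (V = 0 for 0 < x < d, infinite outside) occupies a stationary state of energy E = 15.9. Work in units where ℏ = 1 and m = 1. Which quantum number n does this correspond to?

For an infinite well E_n = n²π²ℏ²/(2md²), so n = (d/πℏ)√(2mE).
n = (5.02/π) × √(2 × 1 × 15.9) = 9.011 → n = 9.

n = 9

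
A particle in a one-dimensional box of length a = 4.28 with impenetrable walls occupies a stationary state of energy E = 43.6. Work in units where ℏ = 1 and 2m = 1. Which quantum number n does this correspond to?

n = 9

From E_n = n²π²ℏ²/(2ma²) invert to n = √(2ma²E)/(πℏ).
n = (4.28/π) × √(2 × 0.5 × 43.6) = 8.996 → n = 9.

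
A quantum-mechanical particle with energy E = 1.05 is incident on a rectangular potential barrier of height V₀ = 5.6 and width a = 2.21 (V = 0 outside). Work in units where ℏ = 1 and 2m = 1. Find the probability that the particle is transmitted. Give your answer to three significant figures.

T = 0.000196

Since E < V₀ the interior solution is evanescent with decay constant κ = √(2m(V₀ − E))/ℏ = 2.133.
κa = 4.714, sinh(κa) = 55.75.
The exact tunnelling result is T⁻¹ = 1 + V₀² sinh²(κa) / [4E(V₀ − E)] = 5101, so T = 0.000196.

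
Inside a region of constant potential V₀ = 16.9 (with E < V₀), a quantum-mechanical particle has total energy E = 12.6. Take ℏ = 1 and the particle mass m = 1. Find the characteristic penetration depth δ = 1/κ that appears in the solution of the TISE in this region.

δ = 0.341

Since E < V₀ the TISE in this region is ψ'' = κ²ψ with κ = √(2m(V₀ − E))/ℏ.
κ = √(2 × 1 × 4.3) = 2.933. The penetration depth is δ = 1/κ = 0.341.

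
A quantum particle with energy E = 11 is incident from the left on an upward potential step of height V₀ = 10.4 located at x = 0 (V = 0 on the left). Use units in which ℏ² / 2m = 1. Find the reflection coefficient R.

The wavenumbers are k₁ = √(2mE)/ℏ = 3.317 on the left and k₂ = √(2m(E − V₀))/ℏ = 0.7746 on the right.
Continuity of ψ and ψ′ at the step yields the reflection amplitude r = (k₁ − k₂)/(k₁ + k₂) = 0.6213; thus R = |r|² = 0.3861, T = 0.6139.

R = 0.386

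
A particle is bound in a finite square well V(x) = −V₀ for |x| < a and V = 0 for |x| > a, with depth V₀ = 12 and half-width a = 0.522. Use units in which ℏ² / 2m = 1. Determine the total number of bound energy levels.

Define the well-strength parameter z₀ = (a/ℏ)√(2mV₀) = 0.522 × √(2·0.5·12) = 1.808.
The even/odd transcendental equations gain one root per π/2 in z₀, giving N = 1 + ⌊2z₀/π⌋ = 1 + ⌊1.151⌋ = 2.

N = 2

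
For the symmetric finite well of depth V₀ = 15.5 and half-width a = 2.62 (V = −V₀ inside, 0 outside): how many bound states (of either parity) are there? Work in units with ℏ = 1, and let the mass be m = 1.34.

Define the well-strength parameter z₀ = (a/ℏ)√(2mV₀) = 2.62 × √(2·1.34·15.5) = 16.89.
The even/odd transcendental equations gain one root per π/2 in z₀, giving N = 1 + ⌊2z₀/π⌋ = 1 + ⌊10.75⌋ = 11.

N = 11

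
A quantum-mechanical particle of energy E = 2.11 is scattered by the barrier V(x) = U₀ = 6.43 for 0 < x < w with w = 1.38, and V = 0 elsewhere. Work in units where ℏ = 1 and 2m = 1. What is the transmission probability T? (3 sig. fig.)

T = 0.0113

Since E < U₀ the interior solution is evanescent with decay constant κ = √(2m(U₀ − E))/ℏ = 2.078.
κw = 2.868, sinh(κw) = 8.775.
The exact tunnelling result is T⁻¹ = 1 + U₀² sinh²(κw) / [4E(U₀ − E)] = 88.31, so T = 0.0113.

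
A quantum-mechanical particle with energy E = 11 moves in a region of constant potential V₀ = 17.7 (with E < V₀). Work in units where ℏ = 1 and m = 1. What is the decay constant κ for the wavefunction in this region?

Since E < V₀ the TISE in this region is ψ'' = κ²ψ with κ = √(2m(V₀ − E))/ℏ.
κ = √(2 × 1 × 6.7) = 3.661.

κ = 3.66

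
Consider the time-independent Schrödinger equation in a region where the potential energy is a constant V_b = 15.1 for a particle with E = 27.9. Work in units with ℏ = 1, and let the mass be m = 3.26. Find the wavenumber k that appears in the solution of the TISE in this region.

k = 9.14

With E > V_b the solution is oscillatory, ψ ∝ e^{±ikx} with k = √(2m(E − V_b))/ℏ.
k = √(2 × 3.26 × 12.8) = 9.135.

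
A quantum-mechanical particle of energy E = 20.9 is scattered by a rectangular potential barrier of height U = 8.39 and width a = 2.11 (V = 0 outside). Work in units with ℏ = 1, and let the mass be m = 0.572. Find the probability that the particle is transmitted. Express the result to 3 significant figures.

T = 0.938

E > U: inside the barrier k₂ = √(2m(E − U))/ℏ = 3.783, k₂a = 7.982.
T = [1 + U² sin²(k₂a) / (4E(E − U))]⁻¹ = 1/1.066 = 0.938.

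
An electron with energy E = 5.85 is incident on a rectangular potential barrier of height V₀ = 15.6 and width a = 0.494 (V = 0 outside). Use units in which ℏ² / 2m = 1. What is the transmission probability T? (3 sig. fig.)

E < V₀: inside the barrier ψ ∝ e^{±κx} with κ = √(2m(V₀ − E))/ℏ = 3.122.
κa = 1.543, sinh(κa) = 2.231.
The exact tunnelling result is T⁻¹ = 1 + V₀² sinh²(κa) / [4E(V₀ − E)] = 6.310, so T = 0.158.

T = 0.158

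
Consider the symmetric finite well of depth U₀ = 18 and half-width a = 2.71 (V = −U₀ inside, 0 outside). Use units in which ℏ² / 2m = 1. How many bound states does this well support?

N = 8

The dimensionless depth is z₀ = a√(2mU₀)/ℏ = 2.71 × √(18.00) = 11.50.
A new bound state (alternating even/odd) appears each time z₀ passes a multiple of π/2, so N = ⌊2z₀/π⌋ + 1 = ⌊7.320⌋ + 1 = 8.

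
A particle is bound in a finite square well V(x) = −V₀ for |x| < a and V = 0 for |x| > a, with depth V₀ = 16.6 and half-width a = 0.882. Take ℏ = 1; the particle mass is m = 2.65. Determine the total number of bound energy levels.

N = 6

The dimensionless depth is z₀ = a√(2mV₀)/ℏ = 0.882 × √(87.98) = 8.273.
A new bound state (alternating even/odd) appears each time z₀ passes a multiple of π/2, so N = ⌊2z₀/π⌋ + 1 = ⌊5.267⌋ + 1 = 6.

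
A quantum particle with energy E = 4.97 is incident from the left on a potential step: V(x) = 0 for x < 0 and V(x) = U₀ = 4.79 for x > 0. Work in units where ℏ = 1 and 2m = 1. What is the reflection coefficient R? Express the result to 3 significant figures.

The wavenumbers are k₁ = √(2mE)/ℏ = 2.229 on the left and k₂ = √(2m(E − U₀))/ℏ = 0.4243 on the right.
Matching ψ and ψ′ at x = 0 gives r = (k₁ − k₂)/(k₁ + k₂), so R = r² = 0.4627 and T = 1 − R = 0.5373.

R = 0.463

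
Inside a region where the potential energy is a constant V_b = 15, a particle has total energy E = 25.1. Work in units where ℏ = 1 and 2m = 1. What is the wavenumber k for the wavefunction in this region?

k = 3.18

With E > V_b the solution is oscillatory, ψ ∝ e^{±ikx} with k = √(2m(E − V_b))/ℏ.
k = √(2 × 0.5 × 10.1) = 3.178.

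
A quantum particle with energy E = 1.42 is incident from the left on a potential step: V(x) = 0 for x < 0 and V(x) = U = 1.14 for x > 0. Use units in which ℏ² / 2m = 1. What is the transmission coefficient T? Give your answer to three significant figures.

T = 0.852

On each side the TISE gives plane waves with k = √(2m(E − V))/ℏ: k₁ = √(2·½·1.42) = 1.192, k₂ = √(2·½·0.28) = 0.5292.
Continuity of ψ and ψ′ at the step yields the reflection amplitude r = (k₁ − k₂)/(k₁ + k₂) = 0.3850; thus R = |r|² = 0.1482, T = 0.8518.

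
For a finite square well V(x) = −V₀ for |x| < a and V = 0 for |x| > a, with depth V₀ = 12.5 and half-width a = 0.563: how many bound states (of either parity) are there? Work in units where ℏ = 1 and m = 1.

The dimensionless depth is z₀ = a√(2mV₀)/ℏ = 0.563 × √(25.00) = 2.815.
A new bound state (alternating even/odd) appears each time z₀ passes a multiple of π/2, so N = ⌊2z₀/π⌋ + 1 = ⌊1.792⌋ + 1 = 2.

N = 2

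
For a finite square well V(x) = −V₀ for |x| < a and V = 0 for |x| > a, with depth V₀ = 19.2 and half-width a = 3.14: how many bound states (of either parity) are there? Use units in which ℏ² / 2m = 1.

The dimensionless depth is z₀ = a√(2mV₀)/ℏ = 3.14 × √(19.20) = 13.76.
The even/odd transcendental equations gain one root per π/2 in z₀, giving N = 1 + ⌊2z₀/π⌋ = 1 + ⌊8.759⌋ = 9.

N = 9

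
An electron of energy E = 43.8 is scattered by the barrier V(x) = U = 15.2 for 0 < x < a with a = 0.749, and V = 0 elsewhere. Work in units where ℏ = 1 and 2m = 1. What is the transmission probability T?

T = 0.974

E > U: inside the barrier k₂ = √(2m(E − U))/ℏ = 5.348, k₂a = 4.006.
T = [1 + U² sin²(k₂a) / (4E(E − U))]⁻¹ = 1/1.027 = 0.974.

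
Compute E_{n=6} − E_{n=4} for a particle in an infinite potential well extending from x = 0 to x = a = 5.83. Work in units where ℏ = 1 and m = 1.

ΔE = 2.90

E_n = n²π²ℏ²/(2ma²), so ΔE = (6² − 4²) π²ℏ²/(2ma²).
ΔE = 20 × π² / (2 × 1 × 5.83²) = 2.904.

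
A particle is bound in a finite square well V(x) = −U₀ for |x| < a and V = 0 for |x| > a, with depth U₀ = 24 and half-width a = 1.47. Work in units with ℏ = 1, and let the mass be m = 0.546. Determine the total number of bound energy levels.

Define the well-strength parameter z₀ = (a/ℏ)√(2mU₀) = 1.47 × √(2·0.546·24) = 7.525.
The even/odd transcendental equations gain one root per π/2 in z₀, giving N = 1 + ⌊2z₀/π⌋ = 1 + ⌊4.791⌋ = 5.

N = 5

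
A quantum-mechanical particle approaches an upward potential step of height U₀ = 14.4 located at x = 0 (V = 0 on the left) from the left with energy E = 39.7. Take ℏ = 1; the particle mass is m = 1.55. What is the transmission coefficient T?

On each side the TISE gives plane waves with k = √(2m(E − V))/ℏ: k₁ = √(2·1.55·39.7) = 11.09, k₂ = √(2·1.55·25.3) = 8.856.
Continuity of ψ and ψ′ at the step yields the reflection amplitude r = (k₁ − k₂)/(k₁ + k₂) = 0.1122; thus R = |r|² = 0.01258, T = 0.9874.

T = 0.987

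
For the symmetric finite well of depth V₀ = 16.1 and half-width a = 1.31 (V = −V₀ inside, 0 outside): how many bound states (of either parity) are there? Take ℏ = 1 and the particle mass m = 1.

N = 5

Define the well-strength parameter z₀ = (a/ℏ)√(2mV₀) = 1.31 × √(2·1·16.1) = 7.434.
A new bound state (alternating even/odd) appears each time z₀ passes a multiple of π/2, so N = ⌊2z₀/π⌋ + 1 = ⌊4.732⌋ + 1 = 5.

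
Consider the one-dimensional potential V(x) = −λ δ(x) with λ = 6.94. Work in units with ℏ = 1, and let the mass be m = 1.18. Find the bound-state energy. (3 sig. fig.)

E = -28.4

The bound state is ψ(x) = √κ e^{−κ|x|}. The derivative jump ψ'(0⁺) − ψ'(0⁻) = −(2mλ/ℏ²)ψ(0) fixes κ = mλ/ℏ² = 8.189.
Then E = −ℏ²κ²/(2m) = −mλ²/(2ℏ²) = -28.42.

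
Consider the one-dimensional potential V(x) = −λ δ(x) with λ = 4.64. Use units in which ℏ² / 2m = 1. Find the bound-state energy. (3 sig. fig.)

E = -5.38

For x ≠ 0 the bound state is ψ ∝ e^{−κ|x|}; integrating the TISE across the delta gives the cusp condition 2κ = 2mλ/ℏ², so κ = 2.320.
Then E = −ℏ²κ²/(2m) = −mλ²/(2ℏ²) = -5.382.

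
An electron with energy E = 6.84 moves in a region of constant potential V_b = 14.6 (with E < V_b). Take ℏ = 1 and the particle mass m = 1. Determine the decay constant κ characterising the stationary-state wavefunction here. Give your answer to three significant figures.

κ = 3.94

Since E < V_b the TISE in this region is ψ'' = κ²ψ with κ = √(2m(V_b − E))/ℏ.
κ = √(2 × 1 × 7.76) = 3.940.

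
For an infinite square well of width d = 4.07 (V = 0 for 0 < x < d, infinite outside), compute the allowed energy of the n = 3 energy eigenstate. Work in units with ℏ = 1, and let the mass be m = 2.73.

The infinite-well eigenfunctions ψ_n = √(2/d) sin(nπx/d) vanish at both walls, giving E_n = n²π²ℏ²/(2md²).
E_3 = 3² × π² / (2 × 2.73 × 4.07²) = 0.9821.

E = 0.982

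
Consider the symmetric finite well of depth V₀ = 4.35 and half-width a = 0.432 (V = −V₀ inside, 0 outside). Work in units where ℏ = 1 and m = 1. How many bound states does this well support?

The dimensionless depth is z₀ = a√(2mV₀)/ℏ = 0.432 × √(8.700) = 1.274.
A new bound state (alternating even/odd) appears each time z₀ passes a multiple of π/2, so N = ⌊2z₀/π⌋ + 1 = ⌊0.8112⌋ + 1 = 1.

N = 1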